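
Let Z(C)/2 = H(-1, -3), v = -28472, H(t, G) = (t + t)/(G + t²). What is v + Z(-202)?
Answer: -28470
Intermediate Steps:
H(t, G) = 2*t/(G + t²) (H(t, G) = (2*t)/(G + t²) = 2*t/(G + t²))
Z(C) = 2 (Z(C) = 2*(2*(-1)/(-3 + (-1)²)) = 2*(2*(-1)/(-3 + 1)) = 2*(2*(-1)/(-2)) = 2*(2*(-1)*(-½)) = 2*1 = 2)
v + Z(-202) = -28472 + 2 = -28470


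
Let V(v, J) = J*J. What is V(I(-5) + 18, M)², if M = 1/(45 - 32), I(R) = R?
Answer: 1/28561 ≈ 3.5013e-5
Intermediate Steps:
M = 1/13 ≈ 0.076923
V(v, J) = J²
V(I(-5) + 18, M)² = ((1/13)²)² = (1/169)² = 1/28561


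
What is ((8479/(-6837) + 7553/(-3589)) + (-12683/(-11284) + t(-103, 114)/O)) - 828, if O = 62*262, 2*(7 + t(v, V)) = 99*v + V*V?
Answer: -60221574099344635/72544318809144 ≈ -830.13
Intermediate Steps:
t(v, V) = -7 + V²/2 + 99*v/2 (t(v, V) = -7 + (99*v + V*V)/2 = -7 + (99*v + V²)/2 = -7 + (V² + 99*v)/2 = -7 + (V²/2 + 99*v/2) = -7 + V²/2 + 99*v/2)
O = 16244
((8479/(-6837) + 7553/(-3589)) + (-12683/(-11284) + t(-103, 114)/O)) - 828 = ((8479/(-6837) + 7553/(-3589)) + (-12683/(-11284) + (-7 + (½)*114² + (99/2)*(-103))/16244)) - 828 = ((8479*(-1/6837) + 7553*(-1/3589)) + (-12683*(-1/11284) + (-7 + (½)*12996 - 10197/2)*(1/16244))) - 828 = ((-8479/6837 - 7553/3589) + (12683/11284 + (-7 + 6498 - 10197/2)*(1/16244))) - 828 = (-82070992/24537993 + (12683/11284 + (2785/2)*(1/16244))) - 828 = (-82070992/24537993 + (12683/11284 + 2785/32488)) - 828 = (-82070992/24537993 + 3576381/2956408) - 828 = -154878125373403/72544318809144 - 828 = -60221574099344635/72544318809144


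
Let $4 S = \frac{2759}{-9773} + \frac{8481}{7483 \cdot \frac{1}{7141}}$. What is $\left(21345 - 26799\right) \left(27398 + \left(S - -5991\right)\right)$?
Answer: $- \frac{14124485028383640}{73131359} \approx -1.9314 \cdot 10^{8}$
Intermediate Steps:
$S = \frac{147964951009}{73131359}$ ($S = \frac{\frac{2759}{-9773} + \frac{8481}{7483 \cdot \frac{1}{7141}}}{4} = \frac{2759 \left(- \frac{1}{9773}\right) + \frac{8481}{7483 \cdot \frac{1}{7141}}}{4} = \frac{- \frac{2759}{9773} + \frac{8481}{\frac{7483}{7141}}}{4} = \frac{- \frac{2759}{9773} + 8481 \cdot \frac{7141}{7483}}{4} = \frac{- \frac{2759}{9773} + \frac{60562821}{7483}}{4} = \frac{1}{4} \cdot \frac{591859804036}{73131359} = \frac{147964951009}{73131359} \approx 2023.3$)
$\left(21345 - 26799\right) \left(27398 + \left(S - -5991\right)\right) = \left(21345 - 26799\right) \left(27398 + \left(\frac{147964951009}{73131359} - -5991\right)\right) = - 5454 \left(27398 + \left(\frac{147964951009}{73131359} + 5991\right)\right) = - 5454 \left(27398 + \frac{586094922778}{73131359}\right) = \left(-5454\right) \frac{2589747896660}{73131359} = - \frac{14124485028383640}{73131359}$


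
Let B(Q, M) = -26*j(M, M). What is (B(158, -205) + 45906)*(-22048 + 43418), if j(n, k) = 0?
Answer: 981011220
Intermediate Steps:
B(Q, M) = 0 (B(Q, M) = -26*0 = 0)
(B(158, -205) + 45906)*(-22048 + 43418) = (0 + 45906)*(-22048 + 43418) = 45906*21370 = 981011220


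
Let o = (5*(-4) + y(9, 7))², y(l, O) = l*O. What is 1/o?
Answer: 1/1849 ≈ 0.00054083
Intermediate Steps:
y(l, O) = O*l
o = 1849 (o = (5*(-4) + 7*9)² = (-20 + 63)² = 43² = 1849)
1/o = 1/1849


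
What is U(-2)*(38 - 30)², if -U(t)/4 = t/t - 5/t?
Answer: -896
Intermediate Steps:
U(t) = -4 + 20/t (U(t) = -4*(t/t - 5/t) = -4*(1 - 5/t) = -4 + 20/t)
U(-2)*(38 - 30)² = (-4 + 20/(-2))*(38 - 30)² = (-4 + 20*(-½))*8² = (-4 - 10)*64 = -14*64 = -896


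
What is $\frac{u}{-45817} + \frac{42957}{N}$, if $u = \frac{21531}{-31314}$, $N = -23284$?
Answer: $- \frac{10271748020677}{5567645003132} \approx -1.8449$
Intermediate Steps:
$u = - \frac{7177}{10438}$ ($u = 21531 \left(- \frac{1}{31314}\right) = - \frac{7177}{10438} \approx -0.68758$)
$\frac{u}{-45817} + \frac{42957}{N} = - \frac{7177}{10438 \left(-45817\right)} + \frac{42957}{-23284} = \left(- \frac{7177}{10438}\right) \left(- \frac{1}{45817}\right) + 42957 \left(- \frac{1}{23284}\right) = \frac{7177}{478237846} - \frac{42957}{23284} = - \frac{10271748020677}{5567645003132}$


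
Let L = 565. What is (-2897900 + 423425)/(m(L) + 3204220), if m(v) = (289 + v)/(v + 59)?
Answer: -772036200/999717067 ≈ -0.77225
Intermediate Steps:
m(v) = (289 + v)/(59 + v)
(-2897900 + 423425)/(m(L) + 3204220) = (-2897900 + 423425)/((289 + 565)/(59 + 565) + 3204220) = -2474475/(854/624 + 3204220) = -2474475/((1/624)*854 + 3204220) = -2474475/(427/312 + 3204220) = -2474475/999717067/312 = -2474475*312/999717067 = -772036200/999717067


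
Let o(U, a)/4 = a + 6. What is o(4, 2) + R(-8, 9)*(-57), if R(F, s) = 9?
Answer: -481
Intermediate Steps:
o(U, a) = 24 + 4*a (o(U, a) = 4*(a + 6) = 4*(6 + a) = 24 + 4*a)
o(4, 2) + R(-8, 9)*(-57) = (24 + 4*2) + 9*(-57) = (24 + 8) - 513 = 32 - 513 = -481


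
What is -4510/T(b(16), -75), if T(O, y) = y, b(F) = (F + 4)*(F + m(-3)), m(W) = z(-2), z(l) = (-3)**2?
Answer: 902/15 ≈ 60.133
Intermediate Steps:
z(l) = 9
m(W) = 9
b(F) = (4 + F)*(9 + F) (b(F) = (F + 4)*(F + 9) = (4 + F)*(9 + F))
-4510/T(b(16), -75) = -4510/(-75) = -4510*(-1/75) = 902/15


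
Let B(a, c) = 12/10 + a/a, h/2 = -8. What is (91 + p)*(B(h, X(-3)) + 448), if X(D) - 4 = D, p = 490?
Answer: 1307831/5 ≈ 2.6157e+5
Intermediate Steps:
h = -16 (h = 2*(-8) = -16)
X(D) = 4 + D
B(a, c) = 11/5 (B(a, c) = 12*(⅒) + 1 = 6/5 + 1 = 11/5)
(91 + p)*(B(h, X(-3)) + 448) = (91 + 490)*(11/5 + 448) = 581*(2251/5) = 1307831/5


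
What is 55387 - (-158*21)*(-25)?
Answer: -27563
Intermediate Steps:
55387 - (-158*21)*(-25) = 55387 - (-3318)*(-25) = 55387 - 1*82950 = 55387 - 82950 = -27563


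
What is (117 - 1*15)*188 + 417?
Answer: 19593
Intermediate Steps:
(117 - 1*15)*188 + 417 = (117 - 15)*188 + 417 = 102*188 + 417 = 19176 + 417 = 19593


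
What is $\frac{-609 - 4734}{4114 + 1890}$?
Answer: $- \frac{5343}{6004} \approx -0.88991$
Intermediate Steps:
$\frac{-609 - 4734}{4114 + 1890} = - \frac{5343}{6004}$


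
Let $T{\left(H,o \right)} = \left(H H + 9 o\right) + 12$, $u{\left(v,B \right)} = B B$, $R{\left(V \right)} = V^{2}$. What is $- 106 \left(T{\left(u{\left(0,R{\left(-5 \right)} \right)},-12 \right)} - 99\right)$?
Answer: $-41385580$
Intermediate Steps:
$u{\left(v,B \right)} = B^{2}$
$T{\left(H,o \right)} = 12 + H^{2} + 9 o$ ($T{\left(H,o \right)} = \left(H^{2} + 9 o\right) + 12 = 12 + H^{2} + 9 o$)
$- 106 \left(T{\left(u{\left(0,R{\left(-5 \right)} \right)},-12 \right)} - 99\right) = - 106 \left(\left(12 + \left(\left(\left(-5\right)^{2}\right)^{2}\right)^{2} + 9 \left(-12\right)\right) - 99\right) = - 106 \left(\left(12 + \left(25^{2}\right)^{2} - 108\right) - 99\right) = - 106 \left(\left(12 + 625^{2} - 108\right) - 99\right) = - 106 \left(\left(12 + 390625 - 108\right) - 99\right) = - 106 \left(390529 - 99\right) = \left(-106\right) 390430 = -41385580$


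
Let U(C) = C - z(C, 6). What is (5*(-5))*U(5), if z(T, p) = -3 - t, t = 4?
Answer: -300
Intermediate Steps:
z(T, p) = -7 (z(T, p) = -3 - 1*4 = -3 - 4 = -7)
U(C) = 7 + C (U(C) = C - 1*(-7) = C + 7 = 7 + C)
(5*(-5))*U(5) = (5*(-5))*(7 + 5) = -25*12 = -300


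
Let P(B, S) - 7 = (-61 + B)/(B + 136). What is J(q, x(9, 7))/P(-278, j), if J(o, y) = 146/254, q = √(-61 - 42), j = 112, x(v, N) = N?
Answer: 10366/169291 ≈ 0.061232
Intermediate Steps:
P(B, S) = 7 + (-61 + B)/(136 + B) (P(B, S) = 7 + (-61 + B)/(B + 136) = 7 + (-61 + B)/(136 + B))
q = I*√103 (q = √(-103) = I*√103 ≈ 10.149*I)
J(o, y) = 73/127 (J(o, y) = 146*(1/254) = 73/127)
J(q, x(9, 7))/P(-278, j) = 73/(127*(((891 + 8*(-278))/(136 - 278)))) = 73/(127*(((891 - 2224)/(-142)))) = 73/(127*((-1/142*(-1333)))) = 73/(127*(1333/142)) = (73/127)*(142/1333) = 10366/169291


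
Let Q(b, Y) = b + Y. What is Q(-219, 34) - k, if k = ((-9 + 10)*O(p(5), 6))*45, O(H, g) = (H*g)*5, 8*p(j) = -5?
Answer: 2635/4 ≈ 658.75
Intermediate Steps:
p(j) = -5/8 (p(j) = (⅛)*(-5) = -5/8)
O(H, g) = 5*H*g
Q(b, Y) = Y + b
k = -3375/4 (k = ((-9 + 10)*(5*(-5/8)*6))*45 = (1*(-75/4))*45 = -75/4*45 = -3375/4 ≈ -843.75)
Q(-219, 34) - k = (34 - 219) - 1*(-3375/4) = -185 + 3375/4 = 2635/4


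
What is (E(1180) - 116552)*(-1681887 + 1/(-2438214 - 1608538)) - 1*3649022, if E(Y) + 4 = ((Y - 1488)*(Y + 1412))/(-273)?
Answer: 2513494546078276807/13151944 ≈ 1.9111e+11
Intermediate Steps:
E(Y) = -4 - (-1488 + Y)*(1412 + Y)/273 (E(Y) = -4 + ((Y - 1488)*(Y + 1412))/(-273) = -4 + ((-1488 + Y)*(1412 + Y))*(-1/273) = -4 - (-1488 + Y)*(1412 + Y)/273)
(E(1180) - 116552)*(-1681887 + 1/(-2438214 - 1608538)) - 1*3649022 = ((699988/91 - 1/273*1180² + (76/273)*1180) - 116552)*(-1681887 + 1/(-2438214 - 1608538)) - 1*3649022 = ((699988/91 - 1/273*1392400 + 89680/273) - 116552)*(-1681887 + 1/(-4046752)) - 3649022 = ((699988/91 - 1392400/273 + 89680/273) - 116552)*(-1681887 - 1/4046752) - 3649022 = (37964/13 - 116552)*(-6806179581025/4046752) - 3649022 = -1477212/13*(-6806179581025/4046752) - 3649022 = 2513542537811275575/13151944 - 3649022 = 2513494546078276807/13151944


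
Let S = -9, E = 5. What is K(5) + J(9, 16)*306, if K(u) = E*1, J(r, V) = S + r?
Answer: 5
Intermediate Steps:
J(r, V) = -9 + r
K(u) = 5 (K(u) = 5*1 = 5)
K(5) + J(9, 16)*306 = 5 + (-9 + 9)*306 = 5 + 0*306 = 5 + 0 = 5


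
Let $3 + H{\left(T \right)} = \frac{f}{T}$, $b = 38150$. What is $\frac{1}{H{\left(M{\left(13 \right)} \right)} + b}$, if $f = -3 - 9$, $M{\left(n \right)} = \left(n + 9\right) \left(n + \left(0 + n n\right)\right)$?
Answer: $\frac{1001}{38185144} \approx 2.6214 \cdot 10^{-5}$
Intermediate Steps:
$M{\left(n \right)} = \left(9 + n\right) \left(n + n^{2}\right)$ ($M{\left(n \right)} = \left(9 + n\right) \left(n + \left(0 + n^{2}\right)\right) = \left(9 + n\right) \left(n + n^{2}\right)$)
$f = -12$ ($f = -3 - 9 = -12$)
$H{\left(T \right)} = -3 - \frac{12}{T}$
$\frac{1}{H{\left(M{\left(13 \right)} \right)} + b} = \frac{1}{\left(-3 - \frac{12}{13 \left(9 + 13^{2} + 10 \cdot 13\right)}\right) + 38150} = \frac{1}{\left(-3 - \frac{12}{13 \left(9 + 169 + 130\right)}\right) + 38150} = \frac{1}{\left(-3 - \frac{12}{13 \cdot 308}\right) + 38150} = \frac{1}{\left(-3 - \frac{12}{4004}\right) + 38150} = \frac{1}{\left(-3 - \frac{3}{1001}\right) + 38150} = \frac{1}{- \frac{3006}{1001} + 38150} = \frac{1}{\frac{38185144}{1001}} = \frac{1001}{38185144}$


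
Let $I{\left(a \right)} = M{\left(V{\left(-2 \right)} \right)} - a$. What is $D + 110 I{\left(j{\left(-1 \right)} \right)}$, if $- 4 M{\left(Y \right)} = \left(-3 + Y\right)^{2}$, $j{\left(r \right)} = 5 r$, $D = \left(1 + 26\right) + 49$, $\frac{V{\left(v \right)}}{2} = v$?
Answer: $- \frac{1443}{2} \approx -721.5$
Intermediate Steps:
$V{\left(v \right)} = 2 v$
$D = 76$ ($D = 27 + 49 = 76$)
$M{\left(Y \right)} = - \frac{\left(-3 + Y\right)^{2}}{4}$
$I{\left(a \right)} = - \frac{49}{4} - a$ ($I{\left(a \right)} = - \frac{\left(-3 + 2 \left(-2\right)\right)^{2}}{4} - a = - \frac{\left(-3 - 4\right)^{2}}{4} - a = - \frac{\left(-7\right)^{2}}{4} - a = \left(- \frac{1}{4}\right) 49 - a = - \frac{49}{4} - a$)
$D + 110 I{\left(j{\left(-1 \right)} \right)} = 76 + 110 \left(- \frac{49}{4} - 5 \left(-1\right)\right) = 76 + 110 \left(- \frac{49}{4} - -5\right) = 76 + 110 \left(- \frac{49}{4} + 5\right) = 76 + 110 \left(- \frac{29}{4}\right) = 76 - \frac{1595}{2} = - \frac{1443}{2}$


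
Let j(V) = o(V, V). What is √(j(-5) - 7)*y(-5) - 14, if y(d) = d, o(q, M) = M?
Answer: -14 - 10*I*√3 ≈ -14.0 - 17.32*I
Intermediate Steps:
j(V) = V
√(j(-5) - 7)*y(-5) - 14 = √(-5 - 7)*(-5) - 14 = √(-12)*(-5) - 14 = (2*I*√3)*(-5) - 14 = -10*I*√3 - 14 = -14 - 10*I*√3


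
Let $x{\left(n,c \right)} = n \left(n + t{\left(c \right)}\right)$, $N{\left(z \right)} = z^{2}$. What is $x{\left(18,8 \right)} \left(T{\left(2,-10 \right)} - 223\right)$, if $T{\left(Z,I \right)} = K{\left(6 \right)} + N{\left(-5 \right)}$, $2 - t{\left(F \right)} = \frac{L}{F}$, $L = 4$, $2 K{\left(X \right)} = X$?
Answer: $-68445$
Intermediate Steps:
$K{\left(X \right)} = \frac{X}{2}$
$t{\left(F \right)} = 2 - \frac{4}{F}$
$T{\left(Z,I \right)} = 28$ ($T{\left(Z,I \right)} = \frac{1}{2} \cdot 6 + \left(-5\right)^{2} = 3 + 25 = 28$)
$x{\left(n,c \right)} = n \left(2 + n - \frac{4}{c}\right)$ ($x{\left(n,c \right)} = n \left(n + \left(2 - \frac{4}{c}\right)\right) = n \left(2 + n - \frac{4}{c}\right)$)
$x{\left(18,8 \right)} \left(T{\left(2,-10 \right)} - 223\right) = \frac{18 \left(-4 + 8 \left(2 + 18\right)\right)}{8} \left(28 - 223\right) = 18 \cdot \frac{1}{8} \left(-4 + 8 \cdot 20\right) \left(-195\right) = 18 \cdot \frac{1}{8} \left(-4 + 160\right) \left(-195\right) = 18 \cdot \frac{1}{8} \cdot 156 \left(-195\right) = 351 \left(-195\right) = -68445$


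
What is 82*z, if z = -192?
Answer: -15744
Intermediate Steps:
82*z = 82*(-192) = -15744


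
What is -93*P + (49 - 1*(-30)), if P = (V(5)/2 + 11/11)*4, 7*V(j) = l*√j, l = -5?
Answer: -293 + 930*√5/7 ≈ 4.0776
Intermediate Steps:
V(j) = -5*√j/7 (V(j) = (-5*√j)/7 = -5*√j/7)
P = 4 - 10*√5/7 (P = (-5*√5/7/2 + 11/11)*4 = (-5*√5/7*(½) + 11*(1/11))*4 = (-5*√5/14 + 1)*4 = (1 - 5*√5/14)*4 = 4 - 10*√5/7 ≈ 0.80562)
-93*P + (49 - 1*(-30)) = -93*(4 - 10*√5/7) + (49 - 1*(-30)) = (-372 + 930*√5/7) + (49 + 30) = (-372 + 930*√5/7) + 79 = -293 + 930*√5/7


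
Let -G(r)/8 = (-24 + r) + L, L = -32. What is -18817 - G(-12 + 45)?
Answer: -19001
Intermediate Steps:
G(r) = 448 - 8*r (G(r) = -8*((-24 + r) - 32) = -8*(-56 + r) = 448 - 8*r)
-18817 - G(-12 + 45) = -18817 - (448 - 8*(-12 + 45)) = -18817 - (448 - 8*33) = -18817 - (448 - 264) = -18817 - 1*184 = -18817 - 184 = -19001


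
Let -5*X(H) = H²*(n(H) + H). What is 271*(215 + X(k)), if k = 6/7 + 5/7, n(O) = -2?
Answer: 100022848/1715 ≈ 58322.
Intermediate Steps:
k = 11/7 (k = 6*(⅐) + 5*(⅐) = 6/7 + 5/7 = 11/7 ≈ 1.5714)
X(H) = -H²*(-2 + H)/5
271*(215 + X(k)) = 271*(215 + (11/7)²*(2 - 1*11/7)/5) = 271*(215 + (⅕)*(121/49)*(2 - 11/7)) = 271*(215 + (⅕)*(121/49)*(3/7)) = 271*(215 + 363/1715) = 271*(369088/1715) = 100022848/1715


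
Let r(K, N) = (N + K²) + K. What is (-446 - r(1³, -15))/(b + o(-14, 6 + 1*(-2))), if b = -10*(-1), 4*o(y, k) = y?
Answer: -866/13 ≈ -66.615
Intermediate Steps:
o(y, k) = y/4
b = 10
r(K, N) = K + N + K²
(-446 - r(1³, -15))/(b + o(-14, 6 + 1*(-2))) = (-446 - (1³ - 15 + (1³)²))/(10 + (¼)*(-14)) = (-446 - (1 - 15 + 1²))/(10 - 7/2) = (-446 - (1 - 15 + 1))/(13/2) = (-446 - 1*(-13))*(2/13) = (-446 + 13)*(2/13) = -433*2/13 = -866/13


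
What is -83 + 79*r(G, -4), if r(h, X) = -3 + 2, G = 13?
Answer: -162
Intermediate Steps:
r(h, X) = -1
-83 + 79*r(G, -4) = -83 + 79*(-1) = -83 - 79 = -162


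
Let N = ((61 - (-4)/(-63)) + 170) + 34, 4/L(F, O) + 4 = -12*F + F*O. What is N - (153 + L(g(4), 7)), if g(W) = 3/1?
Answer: 134240/1197 ≈ 112.15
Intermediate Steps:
g(W) = 3 (g(W) = 3*1 = 3)
L(F, O) = 4/(-4 - 12*F + F*O) (L(F, O) = 4/(-4 + (-12*F + F*O)) = 4/(-4 - 12*F + F*O))
N = 16691/63 (N = ((61 - (-4)*(-1)/63) + 170) + 34 = ((61 - 1*4/63) + 170) + 34 = ((61 - 4/63) + 170) + 34 = (3839/63 + 170) + 34 = 14549/63 + 34 = 16691/63 ≈ 264.94)
N - (153 + L(g(4), 7)) = 16691/63 - (153 + 4/(-4 - 12*3 + 3*7)) = 16691/63 - (153 + 4/(-4 - 36 + 21)) = 16691/63 - (153 + 4/(-19)) = 16691/63 - (153 + 4*(-1/19)) = 16691/63 - (153 - 4/19) = 16691/63 - 1*2903/19 = 16691/63 - 2903/19 = 134240/1197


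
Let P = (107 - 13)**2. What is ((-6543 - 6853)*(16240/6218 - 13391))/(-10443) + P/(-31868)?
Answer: -1480828390015017/86222291843 ≈ -17175.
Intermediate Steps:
P = 8836 (P = 94**2 = 8836)
((-6543 - 6853)*(16240/6218 - 13391))/(-10443) + P/(-31868) = ((-6543 - 6853)*(16240/6218 - 13391))/(-10443) + 8836/(-31868) = -13396*(16240*(1/6218) - 13391)*(-1/10443) + 8836*(-1/31868) = -13396*(8120/3109 - 13391)*(-1/10443) - 2209/7967 = -13396*(-41624499/3109)*(-1/10443) - 2209/7967 = (557601788604/3109)*(-1/10443) - 2209/7967 = -185867262868/10822429 - 2209/7967 = -1480828390015017/86222291843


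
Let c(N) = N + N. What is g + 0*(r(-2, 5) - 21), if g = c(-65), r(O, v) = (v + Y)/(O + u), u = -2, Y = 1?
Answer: -130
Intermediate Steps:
r(O, v) = (1 + v)/(-2 + O) (r(O, v) = (v + 1)/(O - 2) = (1 + v)/(-2 + O))
c(N) = 2*N
g = -130 (g = 2*(-65) = -130)
g + 0*(r(-2, 5) - 21) = -130 + 0*((1 + 5)/(-2 - 2) - 21) = -130 + 0*(6/(-4) - 21) = -130 + 0*(-¼*6 - 21) = -130 + 0*(-3/2 - 21) = -130 + 0*(-45/2) = -130 + 0 = -130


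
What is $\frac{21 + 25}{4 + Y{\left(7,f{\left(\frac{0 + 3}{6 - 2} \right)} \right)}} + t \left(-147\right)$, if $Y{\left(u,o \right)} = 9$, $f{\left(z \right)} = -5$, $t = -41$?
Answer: $\frac{78397}{13} \approx 6030.5$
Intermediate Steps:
$\frac{21 + 25}{4 + Y{\left(7,f{\left(\frac{0 + 3}{6 - 2} \right)} \right)}} + t \left(-147\right) = \frac{21 + 25}{4 + 9} - -6027 = \frac{46}{13} + 6027 = \frac{78397}{13}$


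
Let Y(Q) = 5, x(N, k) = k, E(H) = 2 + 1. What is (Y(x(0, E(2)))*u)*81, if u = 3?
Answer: 1215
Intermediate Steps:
E(H) = 3
(Y(x(0, E(2)))*u)*81 = (5*3)*81 = 15*81 = 1215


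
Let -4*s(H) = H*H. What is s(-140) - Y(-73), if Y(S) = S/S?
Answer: -4901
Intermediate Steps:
Y(S) = 1
s(H) = -H²/4 (s(H) = -H*H/4 = -H²/4)
s(-140) - Y(-73) = -¼*(-140)² - 1*1 = -¼*19600 - 1 = -4900 - 1 = -4901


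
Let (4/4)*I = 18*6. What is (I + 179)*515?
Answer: 147805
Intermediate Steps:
I = 108 (I = 18*6 = 108)
(I + 179)*515 = (108 + 179)*515 = 287*515 = 147805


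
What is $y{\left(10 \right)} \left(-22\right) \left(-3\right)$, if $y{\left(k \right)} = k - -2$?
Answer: $792$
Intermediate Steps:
$y{\left(k \right)} = 2 + k$ ($y{\left(k \right)} = k + 2 = 2 + k$)
$y{\left(10 \right)} \left(-22\right) \left(-3\right) = \left(2 + 10\right) \left(-22\right) \left(-3\right) = 12 \left(-22\right) \left(-3\right) = \left(-264\right) \left(-3\right) = 792$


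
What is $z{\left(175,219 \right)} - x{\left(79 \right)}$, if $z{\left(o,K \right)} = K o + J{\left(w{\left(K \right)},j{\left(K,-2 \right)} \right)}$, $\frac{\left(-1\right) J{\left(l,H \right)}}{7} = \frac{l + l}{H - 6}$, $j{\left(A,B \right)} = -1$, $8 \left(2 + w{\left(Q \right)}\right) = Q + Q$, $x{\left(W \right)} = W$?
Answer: $\frac{76703}{2} \approx 38352.0$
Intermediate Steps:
$w{\left(Q \right)} = -2 + \frac{Q}{4}$ ($w{\left(Q \right)} = -2 + \frac{Q + Q}{8} = -2 + \frac{2 Q}{8} = -2 + \frac{Q}{4}$)
$J{\left(l,H \right)} = - \frac{14 l}{-6 + H}$ ($J{\left(l,H \right)} = - 7 \frac{l + l}{H - 6} = - 7 \frac{2 l}{-6 + H} = - \frac{14 l}{-6 + H}$)
$z{\left(o,K \right)} = -4 + \frac{K}{2} + K o$ ($z{\left(o,K \right)} = K o - \frac{14 \left(-2 + \frac{K}{4}\right)}{-6 - 1} = K o - \frac{14 \left(-2 + \frac{K}{4}\right)}{-7} = K o - 14 \left(-2 + \frac{K}{4}\right) \left(- \frac{1}{7}\right) = K o + \left(-4 + \frac{K}{2}\right) = -4 + \frac{K}{2} + K o$)
$z{\left(175,219 \right)} - x{\left(79 \right)} = \left(-4 + \frac{1}{2} \cdot 219 + 219 \cdot 175\right) - 79 = \left(-4 + \frac{219}{2} + 38325\right) - 79 = \frac{76861}{2} - 79 = \frac{76703}{2}$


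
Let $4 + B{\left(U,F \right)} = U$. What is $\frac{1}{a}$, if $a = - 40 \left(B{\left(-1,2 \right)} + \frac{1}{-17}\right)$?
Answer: $\frac{17}{3440} \approx 0.0049419$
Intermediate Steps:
$B{\left(U,F \right)} = -4 + U$
$a = \frac{3440}{17}$ ($a = - 40 \left(\left(-4 - 1\right) + \frac{1}{-17}\right) = - 40 \left(-5 - \frac{1}{17}\right) = \left(-40\right) \left(- \frac{86}{17}\right) = \frac{3440}{17} \approx 202.35$)
$\frac{1}{a} = \frac{1}{\frac{3440}{17}} = \frac{17}{3440}$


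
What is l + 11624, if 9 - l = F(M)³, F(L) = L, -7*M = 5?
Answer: 3990244/343 ≈ 11633.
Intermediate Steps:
M = -5/7 (M = -⅐*5 = -5/7 ≈ -0.71429)
l = 3212/343 (l = 9 - (-5/7)³ = 9 - 1*(-125/343) = 9 + 125/343 = 3212/343 ≈ 9.3644)
l + 11624 = 3212/343 + 11624 = 3990244/343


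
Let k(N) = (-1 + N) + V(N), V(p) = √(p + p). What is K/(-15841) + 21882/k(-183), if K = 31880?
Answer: -32435712784/271055351 - 10941*I*√366/17111 ≈ -119.66 - 12.233*I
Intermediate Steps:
V(p) = √2*√p (V(p) = √(2*p) = √2*√p)
k(N) = -1 + N + √2*√N (k(N) = (-1 + N) + √2*√N = -1 + N + √2*√N)
K/(-15841) + 21882/k(-183) = 31880/(-15841) + 21882/(-1 - 183 + √2*√(-183)) = 31880*(-1/15841) + 21882/(-1 - 183 + √2*(I*√183)) = -31880/15841 + 21882/(-1 - 183 + I*√366) = -31880/15841 + 21882/(-184 + I*√366)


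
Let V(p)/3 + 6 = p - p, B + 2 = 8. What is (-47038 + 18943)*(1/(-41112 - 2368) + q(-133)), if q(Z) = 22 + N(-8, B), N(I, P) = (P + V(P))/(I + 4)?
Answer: -6107847381/8696 ≈ -7.0237e+5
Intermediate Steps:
B = 6 (B = -2 + 8 = 6)
V(p) = -18 (V(p) = -18 + 3*(p - p) = -18 + 3*0 = -18 + 0 = -18)
N(I, P) = (-18 + P)/(4 + I) (N(I, P) = (P - 18)/(I + 4) = (-18 + P)/(4 + I))
q(Z) = 25 (q(Z) = 22 + (-18 + 6)/(4 - 8) = 22 - 12/(-4) = 22 - ¼*(-12) = 22 + 3 = 25)
(-47038 + 18943)*(1/(-41112 - 2368) + q(-133)) = (-47038 + 18943)*(1/(-41112 - 2368) + 25) = -28095*(1/(-43480) + 25) = -28095*(-1/43480 + 25) = -28095*1086999/43480 = -6107847381/8696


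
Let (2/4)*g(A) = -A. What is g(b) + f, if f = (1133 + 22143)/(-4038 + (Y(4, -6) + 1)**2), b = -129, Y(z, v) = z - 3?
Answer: 508748/2017 ≈ 252.23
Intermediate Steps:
Y(z, v) = -3 + z
f = -11638/2017 (f = (1133 + 22143)/(-4038 + ((-3 + 4) + 1)**2) = 23276/(-4038 + (1 + 1)**2) = 23276/(-4038 + 2**2) = 23276/(-4038 + 4) = 23276/(-4034) = 23276*(-1/4034) = -11638/2017 ≈ -5.7700)
g(A) = -2*A (g(A) = 2*(-A) = -2*A)
g(b) + f = -2*(-129) - 11638/2017 = 258 - 11638/2017 = 508748/2017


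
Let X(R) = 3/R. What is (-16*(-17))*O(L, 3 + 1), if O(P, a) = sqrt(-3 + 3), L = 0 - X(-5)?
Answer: 0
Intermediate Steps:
L = 3/5 (L = 0 - 3/(-5) = 0 - 3*(-1)/5 = 0 - 1*(-3/5) = 0 + 3/5 = 3/5 ≈ 0.60000)
O(P, a) = 0 (O(P, a) = sqrt(0) = 0)
(-16*(-17))*O(L, 3 + 1) = -16*(-17)*0 = 272*0 = 0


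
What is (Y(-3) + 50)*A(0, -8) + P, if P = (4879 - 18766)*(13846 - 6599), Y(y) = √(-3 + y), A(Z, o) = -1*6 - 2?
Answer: -100639489 - 8*I*√6 ≈ -1.0064e+8 - 19.596*I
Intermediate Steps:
A(Z, o) = -8 (A(Z, o) = -6 - 2 = -8)
P = -100639089 (P = -13887*7247 = -100639089)
(Y(-3) + 50)*A(0, -8) + P = (√(-3 - 3) + 50)*(-8) - 100639089 = (√(-6) + 50)*(-8) - 100639089 = (I*√6 + 50)*(-8) - 100639089 = (50 + I*√6)*(-8) - 100639089 = (-400 - 8*I*√6) - 100639089 = -100639489 - 8*I*√6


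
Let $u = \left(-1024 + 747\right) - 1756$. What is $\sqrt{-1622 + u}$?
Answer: $i \sqrt{3655} \approx 60.457 i$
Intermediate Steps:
$u = -2033$ ($u = -277 - 1756 = -2033$)
$\sqrt{-1622 + u} = \sqrt{-1622 - 2033} = \sqrt{-3655} = i \sqrt{3655}$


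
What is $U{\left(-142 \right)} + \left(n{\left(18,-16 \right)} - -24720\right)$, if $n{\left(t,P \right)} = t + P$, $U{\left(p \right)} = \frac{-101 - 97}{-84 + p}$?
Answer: $\frac{2793685}{113} \approx 24723.0$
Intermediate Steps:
$U{\left(p \right)} = - \frac{198}{-84 + p}$
$n{\left(t,P \right)} = P + t$
$U{\left(-142 \right)} + \left(n{\left(18,-16 \right)} - -24720\right) = - \frac{198}{-84 - 142} + \left(\left(-16 + 18\right) - -24720\right) = - \frac{198}{-226} + \left(2 + 24720\right) = \left(-198\right) \left(- \frac{1}{226}\right) + 24722 = \frac{99}{113} + 24722 = \frac{2793685}{113}$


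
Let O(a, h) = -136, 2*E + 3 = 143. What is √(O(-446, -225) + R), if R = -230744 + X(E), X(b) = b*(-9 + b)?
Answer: I*√226610 ≈ 476.04*I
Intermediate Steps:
E = 70 (E = -3/2 + (½)*143 = -3/2 + 143/2 = 70)
R = -226474 (R = -230744 + 70*(-9 + 70) = -230744 + 70*61 = -230744 + 4270 = -226474)
√(O(-446, -225) + R) = √(-136 - 226474) = √(-226610) = I*√226610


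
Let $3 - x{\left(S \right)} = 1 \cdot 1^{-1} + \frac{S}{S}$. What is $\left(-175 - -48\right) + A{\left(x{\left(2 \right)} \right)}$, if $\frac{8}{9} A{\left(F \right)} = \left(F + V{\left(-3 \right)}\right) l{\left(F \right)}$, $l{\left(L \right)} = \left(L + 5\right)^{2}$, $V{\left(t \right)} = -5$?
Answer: $-289$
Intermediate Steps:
$l{\left(L \right)} = \left(5 + L\right)^{2}$
$x{\left(S \right)} = 1$ ($x{\left(S \right)} = 3 - \left(1 \cdot 1^{-1} + \frac{S}{S}\right) = 3 - \left(1 \cdot 1 + 1\right) = 3 - \left(1 + 1\right) = 3 - 2 = 1$)
$A{\left(F \right)} = \frac{9 \left(5 + F\right)^{2} \left(-5 + F\right)}{8}$ ($A{\left(F \right)} = \frac{9 \left(F - 5\right) \left(5 + F\right)^{2}}{8} = \frac{9 \left(-5 + F\right) \left(5 + F\right)^{2}}{8} = \frac{9 \left(5 + F\right)^{2} \left(-5 + F\right)}{8}$)
$\left(-175 - -48\right) + A{\left(x{\left(2 \right)} \right)} = \left(-175 - -48\right) + \frac{9 \left(5 + 1\right)^{2} \left(-5 + 1\right)}{8} = \left(-175 + 48\right) + \frac{9}{8} \cdot 6^{2} \left(-4\right) = -127 + \frac{9}{8} \cdot 36 \left(-4\right) = -127 - 162 = -289$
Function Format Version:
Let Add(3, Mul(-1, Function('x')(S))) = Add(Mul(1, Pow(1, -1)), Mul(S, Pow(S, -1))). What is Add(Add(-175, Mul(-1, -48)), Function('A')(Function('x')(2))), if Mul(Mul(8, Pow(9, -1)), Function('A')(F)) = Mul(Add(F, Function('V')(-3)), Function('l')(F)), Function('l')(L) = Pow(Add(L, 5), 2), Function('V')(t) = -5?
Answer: -289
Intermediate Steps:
Function('l')(L) = Pow(Add(5, L), 2)
Function('x')(S) = 1 (Function('x')(S) = Add(3, Mul(-1, Add(Mul(1, Pow(1, -1)), Mul(S, Pow(S, -1))))) = Add(3, Mul(-1, Add(Mul(1, 1), 1))) = Add(3, Mul(-1, Add(1, 1))) = Add(3, Mul(-1, 2)) = Add(3, -2) = 1)
Function('A')(F) = Mul(Rational(9, 8), Pow(Add(5, F), 2), Add(-5, F)) (Function('A')(F) = Mul(Rational(9, 8), Mul(Add(F, -5), Pow(Add(5, F), 2))) = Mul(Rational(9, 8), Mul(Add(-5, F), Pow(Add(5, F), 2))) = Mul(Rational(9, 8), Mul(Pow(Add(5, F), 2), Add(-5, F))) = Mul(Rational(9, 8), Pow(Add(5, F), 2), Add(-5, F)))
Add(Add(-175, Mul(-1, -48)), Function('A')(Function('x')(2))) = Add(Add(-175, Mul(-1, -48)), Mul(Rational(9, 8), Pow(Add(5, 1), 2), Add(-5, 1))) = Add(Add(-175, 48), Mul(Rational(9, 8), Pow(6, 2), -4)) = Add(-127, Mul(Rational(9, 8), 36, -4)) = Add(-127, -162) = -289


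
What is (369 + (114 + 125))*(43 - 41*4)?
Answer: -73568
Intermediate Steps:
(369 + (114 + 125))*(43 - 41*4) = (369 + 239)*(43 - 164) = 608*(-121) = -73568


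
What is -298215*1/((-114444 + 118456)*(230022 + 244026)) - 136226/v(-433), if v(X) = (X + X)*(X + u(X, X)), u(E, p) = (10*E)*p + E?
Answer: -1561728936211/21434521426299136 ≈ -7.2860e-5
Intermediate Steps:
u(E, p) = E + 10*E*p (u(E, p) = 10*E*p + E = E + 10*E*p)
v(X) = 2*X*(X + X*(1 + 10*X)) (v(X) = (X + X)*(X + X*(1 + 10*X)) = (2*X)*(X + X*(1 + 10*X)) = 2*X*(X + X*(1 + 10*X)))
-298215*1/((-114444 + 118456)*(230022 + 244026)) - 136226/v(-433) = -298215*1/((-114444 + 118456)*(230022 + 244026)) - 136226*1/(187489*(4 + 20*(-433))) = -298215/(4012*474048) - 136226*1/(187489*(4 - 8660)) = -298215/1901880576 - 136226/(187489*(-8656)) = -298215*1/1901880576 - 136226/(-1622904784) = -33135/211320064 - 136226*(-1/1622904784) = -33135/211320064 + 68113/811452392 = -1561728936211/21434521426299136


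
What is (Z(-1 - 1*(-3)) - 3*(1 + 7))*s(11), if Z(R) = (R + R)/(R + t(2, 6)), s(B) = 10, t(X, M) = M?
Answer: -235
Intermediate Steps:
Z(R) = 2*R/(6 + R) (Z(R) = (R + R)/(R + 6) = (2*R)/(6 + R) = 2*R/(6 + R))
(Z(-1 - 1*(-3)) - 3*(1 + 7))*s(11) = (2*(-1 - 1*(-3))/(6 + (-1 - 1*(-3))) - 3*(1 + 7))*10 = (2*(-1 + 3)/(6 + (-1 + 3)) - 3*8)*10 = (2*2/(6 + 2) - 24)*10 = (2*2/8 - 24)*10 = (2*2*(⅛) - 24)*10 = (½ - 24)*10 = -47/2*10 = -235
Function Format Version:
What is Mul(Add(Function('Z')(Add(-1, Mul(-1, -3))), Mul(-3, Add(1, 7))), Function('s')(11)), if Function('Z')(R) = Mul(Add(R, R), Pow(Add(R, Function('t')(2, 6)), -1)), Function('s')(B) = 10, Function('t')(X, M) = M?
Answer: -235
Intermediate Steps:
Function('Z')(R) = Mul(2, R, Pow(Add(6, R), -1)) (Function('Z')(R) = Mul(Add(R, R), Pow(Add(R, 6), -1)) = Mul(Mul(2, R), Pow(Add(6, R), -1)) = Mul(2, R, Pow(Add(6, R), -1)))
Mul(Add(Function('Z')(Add(-1, Mul(-1, -3))), Mul(-3, Add(1, 7))), Function('s')(11)) = Mul(Add(Mul(2, Add(-1, Mul(-1, -3)), Pow(Add(6, Add(-1, Mul(-1, -3))), -1)), Mul(-3, Add(1, 7))), 10) = Mul(Add(Mul(2, Add(-1, 3), Pow(Add(6, Add(-1, 3)), -1)), Mul(-3, 8)), 10) = Mul(Add(Mul(2, 2, Pow(Add(6, 2), -1)), -24), 10) = Mul(Add(Mul(2, 2, Pow(8, -1)), -24), 10) = Mul(Add(Mul(2, 2, Rational(1, 8)), -24), 10) = Mul(Add(Rational(1, 2), -24), 10) = Mul(Rational(-47, 2), 10) = -235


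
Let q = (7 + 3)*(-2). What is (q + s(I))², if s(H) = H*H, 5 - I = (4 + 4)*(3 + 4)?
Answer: 6661561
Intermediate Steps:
I = -51 (I = 5 - (4 + 4)*(3 + 4) = 5 - 8*7 = 5 - 1*56 = 5 - 56 = -51)
s(H) = H²
q = -20 (q = 10*(-2) = -20)
(q + s(I))² = (-20 + (-51)²)² = (-20 + 2601)² = 2581² = 6661561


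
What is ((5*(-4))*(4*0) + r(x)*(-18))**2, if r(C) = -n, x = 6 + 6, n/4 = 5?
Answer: 129600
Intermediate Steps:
n = 20 (n = 4*5 = 20)
x = 12
r(C) = -20 (r(C) = -1*20 = -20)
((5*(-4))*(4*0) + r(x)*(-18))**2 = ((5*(-4))*(4*0) - 20*(-18))**2 = (-20*0 + 360)**2 = (0 + 360)**2 = 360**2 = 129600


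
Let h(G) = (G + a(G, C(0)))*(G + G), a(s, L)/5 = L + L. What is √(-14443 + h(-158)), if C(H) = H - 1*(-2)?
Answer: √29165 ≈ 170.78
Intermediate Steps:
C(H) = 2 + H (C(H) = H + 2 = 2 + H)
a(s, L) = 10*L (a(s, L) = 5*(L + L) = 5*(2*L) = 10*L)
h(G) = 2*G*(20 + G) (h(G) = (G + 10*(2 + 0))*(G + G) = (G + 10*2)*(2*G) = (G + 20)*(2*G) = (20 + G)*(2*G) = 2*G*(20 + G))
√(-14443 + h(-158)) = √(-14443 + 2*(-158)*(20 - 158)) = √(-14443 + 2*(-158)*(-138)) = √(-14443 + 43608) = √29165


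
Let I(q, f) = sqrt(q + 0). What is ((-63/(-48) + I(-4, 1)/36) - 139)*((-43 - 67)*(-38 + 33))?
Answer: -605825/8 + 275*I/9 ≈ -75728.0 + 30.556*I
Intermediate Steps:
I(q, f) = sqrt(q)
((-63/(-48) + I(-4, 1)/36) - 139)*((-43 - 67)*(-38 + 33)) = ((-63/(-48) + sqrt(-4)/36) - 139)*((-43 - 67)*(-38 + 33)) = ((-63*(-1/48) + (2*I)*(1/36)) - 139)*(-110*(-5)) = ((21/16 + I/18) - 139)*550 = (-2203/16 + I/18)*550 = -605825/8 + 275*I/9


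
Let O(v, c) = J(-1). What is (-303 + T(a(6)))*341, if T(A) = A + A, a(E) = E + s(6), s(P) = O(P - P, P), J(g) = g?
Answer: -99913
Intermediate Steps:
O(v, c) = -1
s(P) = -1
a(E) = -1 + E (a(E) = E - 1 = -1 + E)
T(A) = 2*A
(-303 + T(a(6)))*341 = (-303 + 2*(-1 + 6))*341 = (-303 + 2*5)*341 = (-303 + 10)*341 = -293*341 = -99913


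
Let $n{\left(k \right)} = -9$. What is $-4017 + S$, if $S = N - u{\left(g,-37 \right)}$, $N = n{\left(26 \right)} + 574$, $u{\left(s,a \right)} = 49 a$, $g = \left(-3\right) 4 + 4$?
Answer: $-1639$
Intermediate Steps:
$g = -8$ ($g = -12 + 4 = -8$)
$N = 565$ ($N = -9 + 574 = 565$)
$S = 2378$ ($S = 565 - 49 \left(-37\right) = 565 - -1813 = 565 + 1813 = 2378$)
$-4017 + S = -4017 + 2378 = -1639$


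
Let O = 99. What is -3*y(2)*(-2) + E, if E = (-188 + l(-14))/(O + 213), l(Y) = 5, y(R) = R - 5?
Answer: -1933/104 ≈ -18.587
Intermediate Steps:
y(R) = -5 + R
E = -61/104 (E = (-188 + 5)/(99 + 213) = -183/312 = -183*1/312 = -61/104 ≈ -0.58654)
-3*y(2)*(-2) + E = -3*(-5 + 2)*(-2) - 61/104 = -3*(-3)*(-2) - 61/104 = 9*(-2) - 61/104 = -18 - 61/104 = -1933/104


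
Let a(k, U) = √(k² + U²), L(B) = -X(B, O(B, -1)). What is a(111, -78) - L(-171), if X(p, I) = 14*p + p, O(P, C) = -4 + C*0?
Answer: -2565 + 3*√2045 ≈ -2429.3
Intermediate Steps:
O(P, C) = -4 (O(P, C) = -4 + 0 = -4)
X(p, I) = 15*p
L(B) = -15*B
a(k, U) = √(U² + k²)
a(111, -78) - L(-171) = √((-78)² + 111²) - (-15)*(-171) = √(6084 + 12321) - 1*2565 = √18405 - 2565 = 3*√2045 - 2565 = -2565 + 3*√2045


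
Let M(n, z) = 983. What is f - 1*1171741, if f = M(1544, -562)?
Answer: -1170758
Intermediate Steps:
f = 983
f - 1*1171741 = 983 - 1*1171741 = 983 - 1171741 = -1170758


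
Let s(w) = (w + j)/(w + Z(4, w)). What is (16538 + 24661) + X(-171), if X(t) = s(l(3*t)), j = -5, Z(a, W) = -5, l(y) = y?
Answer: 41200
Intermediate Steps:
s(w) = 1 (s(w) = (w - 5)/(w - 5) = (-5 + w)/(-5 + w) = 1)
X(t) = 1
(16538 + 24661) + X(-171) = (16538 + 24661) + 1 = 41199 + 1 = 41200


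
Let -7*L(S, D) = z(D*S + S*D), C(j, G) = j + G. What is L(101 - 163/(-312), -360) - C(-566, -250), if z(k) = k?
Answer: 146358/13 ≈ 11258.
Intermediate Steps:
C(j, G) = G + j
L(S, D) = -2*D*S/7 (L(S, D) = -(D*S + S*D)/7 = -(D*S + D*S)/7 = -2*D*S/7)
L(101 - 163/(-312), -360) - C(-566, -250) = -2/7*(-360)*(101 - 163/(-312)) - (-250 - 566) = -2/7*(-360)*(101 - 163*(-1/312)) - 1*(-816) = -2/7*(-360)*(101 + 163/312) + 816 = -2/7*(-360)*31675/312 + 816 = 135750/13 + 816 = 146358/13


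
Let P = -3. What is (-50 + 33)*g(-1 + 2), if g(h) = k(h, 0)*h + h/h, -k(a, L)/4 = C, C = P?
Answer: -221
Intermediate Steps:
C = -3
k(a, L) = 12 (k(a, L) = -4*(-3) = 12)
g(h) = 1 + 12*h (g(h) = 12*h + h/h = 12*h + 1 = 1 + 12*h)
(-50 + 33)*g(-1 + 2) = (-50 + 33)*(1 + 12*(-1 + 2)) = -17*(1 + 12*1) = -17*(1 + 12) = -17*13 = -221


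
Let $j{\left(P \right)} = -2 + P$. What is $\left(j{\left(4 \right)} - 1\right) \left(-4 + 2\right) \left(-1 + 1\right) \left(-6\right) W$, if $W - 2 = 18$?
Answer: $0$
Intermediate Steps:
$W = 20$ ($W = 2 + 18 = 20$)
$\left(j{\left(4 \right)} - 1\right) \left(-4 + 2\right) \left(-1 + 1\right) \left(-6\right) W = \left(\left(-2 + 4\right) - 1\right) \left(-4 + 2\right) \left(-1 + 1\right) \left(-6\right) 20 = \left(2 - 1\right) \left(-2\right) 0 \left(-6\right) 20 = 1 \left(-2\right) 0 \left(-6\right) 20 = \left(-2\right) 0 \left(-6\right) 20 = 0 \left(-6\right) 20 = 0 \cdot 20 = 0$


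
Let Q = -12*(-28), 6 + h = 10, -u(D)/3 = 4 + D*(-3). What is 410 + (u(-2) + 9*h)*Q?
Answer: 2426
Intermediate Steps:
u(D) = -12 + 9*D (u(D) = -3*(4 + D*(-3)) = -3*(4 - 3*D) = -12 + 9*D)
h = 4 (h = -6 + 10 = 4)
Q = 336
410 + (u(-2) + 9*h)*Q = 410 + ((-12 + 9*(-2)) + 9*4)*336 = 410 + ((-12 - 18) + 36)*336 = 410 + (-30 + 36)*336 = 410 + 6*336 = 410 + 2016 = 2426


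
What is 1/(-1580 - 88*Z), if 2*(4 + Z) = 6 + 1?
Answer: -1/1536 ≈ -0.00065104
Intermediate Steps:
Z = -½ (Z = -4 + (6 + 1)/2 = -4 + (½)*7 = -4 + 7/2 = -½ ≈ -0.50000)
1/(-1580 - 88*Z) = 1/(-1580 - 88*(-½)) = 1/(-1580 + 44) = 1/(-1536) = -1/1536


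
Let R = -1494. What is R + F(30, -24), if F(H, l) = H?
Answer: -1464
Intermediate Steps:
R + F(30, -24) = -1494 + 30 = -1464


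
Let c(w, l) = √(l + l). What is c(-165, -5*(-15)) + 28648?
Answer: 28648 + 5*√6 ≈ 28660.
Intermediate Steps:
c(w, l) = √2*√l (c(w, l) = √(2*l) = √2*√l)
c(-165, -5*(-15)) + 28648 = √2*√(-5*(-15)) + 28648 = √2*√75 + 28648 = √2*(5*√3) + 28648 = 5*√6 + 28648 = 28648 + 5*√6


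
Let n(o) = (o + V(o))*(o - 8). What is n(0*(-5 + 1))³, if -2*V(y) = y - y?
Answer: 0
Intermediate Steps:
V(y) = 0 (V(y) = -(y - y)/2 = -½*0 = 0)
n(o) = o*(-8 + o) (n(o) = (o + 0)*(o - 8) = o*(-8 + o))
n(0*(-5 + 1))³ = ((0*(-5 + 1))*(-8 + 0*(-5 + 1)))³ = ((0*(-4))*(-8 + 0*(-4)))³ = (0*(-8 + 0))³ = (0*(-8))³ = 0³ = 0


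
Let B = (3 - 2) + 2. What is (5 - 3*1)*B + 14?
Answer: 20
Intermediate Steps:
B = 3 (B = 1 + 2 = 3)
(5 - 3*1)*B + 14 = (5 - 3*1)*3 + 14 = (5 - 3)*3 + 14 = 2*3 + 14 = 6 + 14 = 20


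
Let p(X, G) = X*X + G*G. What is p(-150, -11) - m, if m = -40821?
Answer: 63442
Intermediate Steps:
p(X, G) = G² + X² (p(X, G) = X² + G² = G² + X²)
p(-150, -11) - m = ((-11)² + (-150)²) - 1*(-40821) = (121 + 22500) + 40821 = 22621 + 40821 = 63442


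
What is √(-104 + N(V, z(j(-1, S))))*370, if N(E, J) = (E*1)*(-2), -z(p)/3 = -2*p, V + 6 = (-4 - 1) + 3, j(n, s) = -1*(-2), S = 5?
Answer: 740*I*√22 ≈ 3470.9*I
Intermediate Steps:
j(n, s) = 2
V = -8 (V = -6 + ((-4 - 1) + 3) = -6 + (-5 + 3) = -6 - 2 = -8)
z(p) = 6*p (z(p) = -(-6)*p = 6*p)
N(E, J) = -2*E (N(E, J) = E*(-2) = -2*E)
√(-104 + N(V, z(j(-1, S))))*370 = √(-104 - 2*(-8))*370 = √(-104 + 16)*370 = √(-88)*370 = (2*I*√22)*370 = 740*I*√22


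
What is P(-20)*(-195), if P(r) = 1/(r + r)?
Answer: 39/8 ≈ 4.8750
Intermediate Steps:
P(r) = 1/(2*r)
P(-20)*(-195) = ((½)/(-20))*(-195) = ((½)*(-1/20))*(-195) = -1/40*(-195) = 39/8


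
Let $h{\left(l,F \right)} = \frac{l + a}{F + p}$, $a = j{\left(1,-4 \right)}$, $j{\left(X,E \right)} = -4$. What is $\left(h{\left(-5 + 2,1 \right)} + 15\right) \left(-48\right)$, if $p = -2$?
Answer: $-1056$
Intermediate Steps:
$a = -4$
$h{\left(l,F \right)} = \frac{-4 + l}{-2 + F}$ ($h{\left(l,F \right)} = \frac{l - 4}{F - 2} = \frac{-4 + l}{-2 + F}$)
$\left(h{\left(-5 + 2,1 \right)} + 15\right) \left(-48\right) = \left(\frac{-4 + \left(-5 + 2\right)}{-2 + 1} + 15\right) \left(-48\right) = \left(\frac{-4 - 3}{-1} + 15\right) \left(-48\right) = \left(\left(-1\right) \left(-7\right) + 15\right) \left(-48\right) = \left(7 + 15\right) \left(-48\right) = 22 \left(-48\right) = -1056$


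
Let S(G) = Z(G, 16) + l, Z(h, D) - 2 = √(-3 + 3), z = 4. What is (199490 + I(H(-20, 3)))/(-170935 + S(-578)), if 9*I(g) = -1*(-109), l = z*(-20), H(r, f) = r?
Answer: -1795519/1539117 ≈ -1.1666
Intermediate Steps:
Z(h, D) = 2 (Z(h, D) = 2 + √(-3 + 3) = 2 + √0 = 2 + 0 = 2)
l = -80 (l = 4*(-20) = -80)
S(G) = -78 (S(G) = 2 - 80 = -78)
I(g) = 109/9 (I(g) = (-1*(-109))/9 = (⅑)*109 = 109/9)
(199490 + I(H(-20, 3)))/(-170935 + S(-578)) = (199490 + 109/9)/(-170935 - 78) = (1795519/9)/(-171013) = (1795519/9)*(-1/171013) = -1795519/1539117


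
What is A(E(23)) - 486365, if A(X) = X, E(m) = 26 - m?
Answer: -486362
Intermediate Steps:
A(E(23)) - 486365 = (26 - 1*23) - 486365 = (26 - 23) - 486365 = 3 - 486365 = -486362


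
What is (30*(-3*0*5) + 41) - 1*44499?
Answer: -44458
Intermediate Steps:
(30*(-3*0*5) + 41) - 1*44499 = (30*(0*5) + 41) - 44499 = (30*0 + 41) - 44499 = (0 + 41) - 44499 = 41 - 44499 = -44458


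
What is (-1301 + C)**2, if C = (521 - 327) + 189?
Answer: 842724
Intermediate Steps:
C = 383 (C = 194 + 189 = 383)
(-1301 + C)**2 = (-1301 + 383)**2 = (-918)**2 = 842724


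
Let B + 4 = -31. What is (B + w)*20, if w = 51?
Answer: 320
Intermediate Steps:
B = -35 (B = -4 - 31 = -35)
(B + w)*20 = (-35 + 51)*20 = 16*20 = 320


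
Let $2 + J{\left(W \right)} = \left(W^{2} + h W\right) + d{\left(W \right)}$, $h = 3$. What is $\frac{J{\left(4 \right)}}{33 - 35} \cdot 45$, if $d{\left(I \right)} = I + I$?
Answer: $-765$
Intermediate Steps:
$d{\left(I \right)} = 2 I$
$J{\left(W \right)} = -2 + W^{2} + 5 W$ ($J{\left(W \right)} = -2 + \left(\left(W^{2} + 3 W\right) + 2 W\right) = -2 + \left(W^{2} + 5 W\right) = -2 + W^{2} + 5 W$)
$\frac{J{\left(4 \right)}}{33 - 35} \cdot 45 = \frac{-2 + 4^{2} + 5 \cdot 4}{33 - 35} \cdot 45 = \frac{-2 + 16 + 20}{-2} \cdot 45 = 34 \left(- \frac{1}{2}\right) 45 = \left(-17\right) 45 = -765$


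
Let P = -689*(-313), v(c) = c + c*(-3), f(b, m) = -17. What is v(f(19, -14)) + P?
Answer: 215691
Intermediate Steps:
v(c) = -2*c (v(c) = c - 3*c = -2*c)
P = 215657
v(f(19, -14)) + P = -2*(-17) + 215657 = 34 + 215657 = 215691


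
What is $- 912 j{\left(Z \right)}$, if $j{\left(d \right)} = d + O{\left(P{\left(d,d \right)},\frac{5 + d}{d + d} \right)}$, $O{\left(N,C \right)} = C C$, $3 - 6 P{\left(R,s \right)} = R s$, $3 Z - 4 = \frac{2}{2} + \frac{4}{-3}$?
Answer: $- \frac{2549648}{363} \approx -7023.8$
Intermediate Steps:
$Z = \frac{11}{9}$ ($Z = \frac{4}{3} + \frac{\frac{2}{2} + \frac{4}{-3}}{3} = \frac{4}{3} + \frac{2 \cdot \frac{1}{2} + 4 \left(- \frac{1}{3}\right)}{3} = \frac{4}{3} + \frac{1 - \frac{4}{3}}{3} = \frac{4}{3} + \frac{1}{3} \left(- \frac{1}{3}\right) = \frac{4}{3} - \frac{1}{9} = \frac{11}{9} \approx 1.2222$)
$P{\left(R,s \right)} = \frac{1}{2} - \frac{R s}{6}$
$O{\left(N,C \right)} = C^{2}$
$j{\left(d \right)} = d + \frac{\left(5 + d\right)^{2}}{4 d^{2}}$ ($j{\left(d \right)} = d + \left(\frac{5 + d}{d + d}\right)^{2} = d + \left(\frac{5 + d}{2 d}\right)^{2} = d + \frac{\left(5 + d\right)^{2}}{4 d^{2}}$)
$- 912 j{\left(Z \right)} = - 912 \left(\frac{11}{9} + \frac{\left(5 + \frac{11}{9}\right)^{2}}{4 \cdot \frac{121}{81}}\right) = - 912 \left(\frac{11}{9} + \frac{1}{4} \cdot \frac{81}{121} \left(\frac{56}{9}\right)^{2}\right) = - 912 \left(\frac{11}{9} + \frac{1}{4} \cdot \frac{81}{121} \cdot \frac{3136}{81}\right) = - 912 \left(\frac{11}{9} + \frac{784}{121}\right) = \left(-912\right) \frac{8387}{1089} = - \frac{2549648}{363}$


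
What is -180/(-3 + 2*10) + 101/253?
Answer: -43823/4301 ≈ -10.189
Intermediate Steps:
-180/(-3 + 2*10) + 101/253 = -180/(-3 + 20) + 101*(1/253) = -180/17 + 101/253 = -43823/4301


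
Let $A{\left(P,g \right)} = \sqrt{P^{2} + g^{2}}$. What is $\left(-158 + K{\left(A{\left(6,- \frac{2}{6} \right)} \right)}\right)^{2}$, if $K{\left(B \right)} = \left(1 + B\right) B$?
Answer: $\frac{1206334}{81} - \frac{10970 \sqrt{13}}{27} \approx 13428.0$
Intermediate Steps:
$K{\left(B \right)} = B \left(1 + B\right)$
$\left(-158 + K{\left(A{\left(6,- \frac{2}{6} \right)} \right)}\right)^{2} = \left(-158 + \sqrt{6^{2} + \left(- \frac{2}{6}\right)^{2}} \left(1 + \sqrt{6^{2} + \left(- \frac{2}{6}\right)^{2}}\right)\right)^{2} = \left(-158 + \sqrt{36 + \left(\left(-2\right) \frac{1}{6}\right)^{2}} \left(1 + \sqrt{36 + \left(\left(-2\right) \frac{1}{6}\right)^{2}}\right)\right)^{2} = \left(-158 + \sqrt{36 + \left(- \frac{1}{3}\right)^{2}} \left(1 + \sqrt{36 + \left(- \frac{1}{3}\right)^{2}}\right)\right)^{2} = \left(-158 + \sqrt{36 + \frac{1}{9}} \left(1 + \sqrt{36 + \frac{1}{9}}\right)\right)^{2} = \left(-158 + \sqrt{\frac{325}{9}} \left(1 + \sqrt{\frac{325}{9}}\right)\right)^{2} = \left(-158 + \frac{5 \sqrt{13}}{3} \left(1 + \frac{5 \sqrt{13}}{3}\right)\right)^{2} = \left(-158 + \frac{5 \sqrt{13} \left(1 + \frac{5 \sqrt{13}}{3}\right)}{3}\right)^{2}$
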